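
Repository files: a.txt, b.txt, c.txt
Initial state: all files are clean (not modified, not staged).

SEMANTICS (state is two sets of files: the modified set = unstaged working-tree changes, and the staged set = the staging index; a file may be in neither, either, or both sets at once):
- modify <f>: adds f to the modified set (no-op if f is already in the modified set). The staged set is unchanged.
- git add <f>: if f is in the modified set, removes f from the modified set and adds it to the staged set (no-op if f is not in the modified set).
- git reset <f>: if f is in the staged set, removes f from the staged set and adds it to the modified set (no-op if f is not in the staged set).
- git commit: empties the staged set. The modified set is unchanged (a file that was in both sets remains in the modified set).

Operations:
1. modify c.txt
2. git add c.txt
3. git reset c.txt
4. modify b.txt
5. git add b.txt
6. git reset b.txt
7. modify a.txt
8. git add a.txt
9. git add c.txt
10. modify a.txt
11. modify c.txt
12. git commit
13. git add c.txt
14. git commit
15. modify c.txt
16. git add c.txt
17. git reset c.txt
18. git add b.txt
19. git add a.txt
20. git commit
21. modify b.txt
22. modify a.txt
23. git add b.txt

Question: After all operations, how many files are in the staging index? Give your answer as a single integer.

After op 1 (modify c.txt): modified={c.txt} staged={none}
After op 2 (git add c.txt): modified={none} staged={c.txt}
After op 3 (git reset c.txt): modified={c.txt} staged={none}
After op 4 (modify b.txt): modified={b.txt, c.txt} staged={none}
After op 5 (git add b.txt): modified={c.txt} staged={b.txt}
After op 6 (git reset b.txt): modified={b.txt, c.txt} staged={none}
After op 7 (modify a.txt): modified={a.txt, b.txt, c.txt} staged={none}
After op 8 (git add a.txt): modified={b.txt, c.txt} staged={a.txt}
After op 9 (git add c.txt): modified={b.txt} staged={a.txt, c.txt}
After op 10 (modify a.txt): modified={a.txt, b.txt} staged={a.txt, c.txt}
After op 11 (modify c.txt): modified={a.txt, b.txt, c.txt} staged={a.txt, c.txt}
After op 12 (git commit): modified={a.txt, b.txt, c.txt} staged={none}
After op 13 (git add c.txt): modified={a.txt, b.txt} staged={c.txt}
After op 14 (git commit): modified={a.txt, b.txt} staged={none}
After op 15 (modify c.txt): modified={a.txt, b.txt, c.txt} staged={none}
After op 16 (git add c.txt): modified={a.txt, b.txt} staged={c.txt}
After op 17 (git reset c.txt): modified={a.txt, b.txt, c.txt} staged={none}
After op 18 (git add b.txt): modified={a.txt, c.txt} staged={b.txt}
After op 19 (git add a.txt): modified={c.txt} staged={a.txt, b.txt}
After op 20 (git commit): modified={c.txt} staged={none}
After op 21 (modify b.txt): modified={b.txt, c.txt} staged={none}
After op 22 (modify a.txt): modified={a.txt, b.txt, c.txt} staged={none}
After op 23 (git add b.txt): modified={a.txt, c.txt} staged={b.txt}
Final staged set: {b.txt} -> count=1

Answer: 1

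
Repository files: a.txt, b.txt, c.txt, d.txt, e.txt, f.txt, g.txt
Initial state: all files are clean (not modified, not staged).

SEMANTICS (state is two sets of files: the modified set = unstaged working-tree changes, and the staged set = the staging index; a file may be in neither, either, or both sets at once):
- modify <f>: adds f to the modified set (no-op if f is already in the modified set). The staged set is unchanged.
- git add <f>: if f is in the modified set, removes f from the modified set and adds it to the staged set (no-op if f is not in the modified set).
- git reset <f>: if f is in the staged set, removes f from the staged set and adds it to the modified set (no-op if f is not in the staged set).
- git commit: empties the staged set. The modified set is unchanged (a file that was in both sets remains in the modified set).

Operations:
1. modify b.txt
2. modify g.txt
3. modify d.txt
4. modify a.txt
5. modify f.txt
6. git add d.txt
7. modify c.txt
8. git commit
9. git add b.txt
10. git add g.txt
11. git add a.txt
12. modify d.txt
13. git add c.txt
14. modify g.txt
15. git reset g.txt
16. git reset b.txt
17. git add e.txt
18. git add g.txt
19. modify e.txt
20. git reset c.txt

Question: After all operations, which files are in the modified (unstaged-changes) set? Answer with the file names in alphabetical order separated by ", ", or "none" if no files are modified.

Answer: b.txt, c.txt, d.txt, e.txt, f.txt

Derivation:
After op 1 (modify b.txt): modified={b.txt} staged={none}
After op 2 (modify g.txt): modified={b.txt, g.txt} staged={none}
After op 3 (modify d.txt): modified={b.txt, d.txt, g.txt} staged={none}
After op 4 (modify a.txt): modified={a.txt, b.txt, d.txt, g.txt} staged={none}
After op 5 (modify f.txt): modified={a.txt, b.txt, d.txt, f.txt, g.txt} staged={none}
After op 6 (git add d.txt): modified={a.txt, b.txt, f.txt, g.txt} staged={d.txt}
After op 7 (modify c.txt): modified={a.txt, b.txt, c.txt, f.txt, g.txt} staged={d.txt}
After op 8 (git commit): modified={a.txt, b.txt, c.txt, f.txt, g.txt} staged={none}
After op 9 (git add b.txt): modified={a.txt, c.txt, f.txt, g.txt} staged={b.txt}
After op 10 (git add g.txt): modified={a.txt, c.txt, f.txt} staged={b.txt, g.txt}
After op 11 (git add a.txt): modified={c.txt, f.txt} staged={a.txt, b.txt, g.txt}
After op 12 (modify d.txt): modified={c.txt, d.txt, f.txt} staged={a.txt, b.txt, g.txt}
After op 13 (git add c.txt): modified={d.txt, f.txt} staged={a.txt, b.txt, c.txt, g.txt}
After op 14 (modify g.txt): modified={d.txt, f.txt, g.txt} staged={a.txt, b.txt, c.txt, g.txt}
After op 15 (git reset g.txt): modified={d.txt, f.txt, g.txt} staged={a.txt, b.txt, c.txt}
After op 16 (git reset b.txt): modified={b.txt, d.txt, f.txt, g.txt} staged={a.txt, c.txt}
After op 17 (git add e.txt): modified={b.txt, d.txt, f.txt, g.txt} staged={a.txt, c.txt}
After op 18 (git add g.txt): modified={b.txt, d.txt, f.txt} staged={a.txt, c.txt, g.txt}
After op 19 (modify e.txt): modified={b.txt, d.txt, e.txt, f.txt} staged={a.txt, c.txt, g.txt}
After op 20 (git reset c.txt): modified={b.txt, c.txt, d.txt, e.txt, f.txt} staged={a.txt, g.txt}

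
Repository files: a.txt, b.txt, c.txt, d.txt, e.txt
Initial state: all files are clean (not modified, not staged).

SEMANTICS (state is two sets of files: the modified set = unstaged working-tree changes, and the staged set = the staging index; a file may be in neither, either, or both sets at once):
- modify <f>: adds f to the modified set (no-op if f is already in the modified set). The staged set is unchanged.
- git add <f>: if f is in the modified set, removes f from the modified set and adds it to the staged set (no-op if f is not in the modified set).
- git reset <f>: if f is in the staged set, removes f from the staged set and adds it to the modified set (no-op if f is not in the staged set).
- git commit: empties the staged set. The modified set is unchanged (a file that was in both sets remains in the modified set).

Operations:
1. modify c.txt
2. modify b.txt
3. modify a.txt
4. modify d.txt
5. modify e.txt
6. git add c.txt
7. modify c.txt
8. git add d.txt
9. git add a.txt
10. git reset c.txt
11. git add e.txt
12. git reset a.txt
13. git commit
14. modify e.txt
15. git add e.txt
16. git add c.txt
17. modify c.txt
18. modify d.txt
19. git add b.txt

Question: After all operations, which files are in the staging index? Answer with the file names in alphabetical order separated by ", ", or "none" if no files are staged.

Answer: b.txt, c.txt, e.txt

Derivation:
After op 1 (modify c.txt): modified={c.txt} staged={none}
After op 2 (modify b.txt): modified={b.txt, c.txt} staged={none}
After op 3 (modify a.txt): modified={a.txt, b.txt, c.txt} staged={none}
After op 4 (modify d.txt): modified={a.txt, b.txt, c.txt, d.txt} staged={none}
After op 5 (modify e.txt): modified={a.txt, b.txt, c.txt, d.txt, e.txt} staged={none}
After op 6 (git add c.txt): modified={a.txt, b.txt, d.txt, e.txt} staged={c.txt}
After op 7 (modify c.txt): modified={a.txt, b.txt, c.txt, d.txt, e.txt} staged={c.txt}
After op 8 (git add d.txt): modified={a.txt, b.txt, c.txt, e.txt} staged={c.txt, d.txt}
After op 9 (git add a.txt): modified={b.txt, c.txt, e.txt} staged={a.txt, c.txt, d.txt}
After op 10 (git reset c.txt): modified={b.txt, c.txt, e.txt} staged={a.txt, d.txt}
After op 11 (git add e.txt): modified={b.txt, c.txt} staged={a.txt, d.txt, e.txt}
After op 12 (git reset a.txt): modified={a.txt, b.txt, c.txt} staged={d.txt, e.txt}
After op 13 (git commit): modified={a.txt, b.txt, c.txt} staged={none}
After op 14 (modify e.txt): modified={a.txt, b.txt, c.txt, e.txt} staged={none}
After op 15 (git add e.txt): modified={a.txt, b.txt, c.txt} staged={e.txt}
After op 16 (git add c.txt): modified={a.txt, b.txt} staged={c.txt, e.txt}
After op 17 (modify c.txt): modified={a.txt, b.txt, c.txt} staged={c.txt, e.txt}
After op 18 (modify d.txt): modified={a.txt, b.txt, c.txt, d.txt} staged={c.txt, e.txt}
After op 19 (git add b.txt): modified={a.txt, c.txt, d.txt} staged={b.txt, c.txt, e.txt}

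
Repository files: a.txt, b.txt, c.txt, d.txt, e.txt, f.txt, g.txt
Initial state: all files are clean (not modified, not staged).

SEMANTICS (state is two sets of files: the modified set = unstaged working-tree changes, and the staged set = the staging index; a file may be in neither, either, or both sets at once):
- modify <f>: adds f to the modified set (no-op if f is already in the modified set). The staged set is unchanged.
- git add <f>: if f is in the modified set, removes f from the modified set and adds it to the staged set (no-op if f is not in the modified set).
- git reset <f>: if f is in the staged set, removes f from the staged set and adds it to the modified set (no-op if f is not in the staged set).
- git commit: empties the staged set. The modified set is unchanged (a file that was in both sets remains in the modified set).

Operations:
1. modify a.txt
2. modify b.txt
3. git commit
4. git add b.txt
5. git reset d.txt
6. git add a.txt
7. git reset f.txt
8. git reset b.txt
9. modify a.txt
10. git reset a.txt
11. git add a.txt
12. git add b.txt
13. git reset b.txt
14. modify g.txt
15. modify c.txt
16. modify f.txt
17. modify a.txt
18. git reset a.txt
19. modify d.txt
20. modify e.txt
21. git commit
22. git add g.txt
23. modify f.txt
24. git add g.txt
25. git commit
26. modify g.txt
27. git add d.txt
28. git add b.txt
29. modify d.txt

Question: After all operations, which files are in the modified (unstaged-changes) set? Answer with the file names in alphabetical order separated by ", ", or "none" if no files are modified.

Answer: a.txt, c.txt, d.txt, e.txt, f.txt, g.txt

Derivation:
After op 1 (modify a.txt): modified={a.txt} staged={none}
After op 2 (modify b.txt): modified={a.txt, b.txt} staged={none}
After op 3 (git commit): modified={a.txt, b.txt} staged={none}
After op 4 (git add b.txt): modified={a.txt} staged={b.txt}
After op 5 (git reset d.txt): modified={a.txt} staged={b.txt}
After op 6 (git add a.txt): modified={none} staged={a.txt, b.txt}
After op 7 (git reset f.txt): modified={none} staged={a.txt, b.txt}
After op 8 (git reset b.txt): modified={b.txt} staged={a.txt}
After op 9 (modify a.txt): modified={a.txt, b.txt} staged={a.txt}
After op 10 (git reset a.txt): modified={a.txt, b.txt} staged={none}
After op 11 (git add a.txt): modified={b.txt} staged={a.txt}
After op 12 (git add b.txt): modified={none} staged={a.txt, b.txt}
After op 13 (git reset b.txt): modified={b.txt} staged={a.txt}
After op 14 (modify g.txt): modified={b.txt, g.txt} staged={a.txt}
After op 15 (modify c.txt): modified={b.txt, c.txt, g.txt} staged={a.txt}
After op 16 (modify f.txt): modified={b.txt, c.txt, f.txt, g.txt} staged={a.txt}
After op 17 (modify a.txt): modified={a.txt, b.txt, c.txt, f.txt, g.txt} staged={a.txt}
After op 18 (git reset a.txt): modified={a.txt, b.txt, c.txt, f.txt, g.txt} staged={none}
After op 19 (modify d.txt): modified={a.txt, b.txt, c.txt, d.txt, f.txt, g.txt} staged={none}
After op 20 (modify e.txt): modified={a.txt, b.txt, c.txt, d.txt, e.txt, f.txt, g.txt} staged={none}
After op 21 (git commit): modified={a.txt, b.txt, c.txt, d.txt, e.txt, f.txt, g.txt} staged={none}
After op 22 (git add g.txt): modified={a.txt, b.txt, c.txt, d.txt, e.txt, f.txt} staged={g.txt}
After op 23 (modify f.txt): modified={a.txt, b.txt, c.txt, d.txt, e.txt, f.txt} staged={g.txt}
After op 24 (git add g.txt): modified={a.txt, b.txt, c.txt, d.txt, e.txt, f.txt} staged={g.txt}
After op 25 (git commit): modified={a.txt, b.txt, c.txt, d.txt, e.txt, f.txt} staged={none}
After op 26 (modify g.txt): modified={a.txt, b.txt, c.txt, d.txt, e.txt, f.txt, g.txt} staged={none}
After op 27 (git add d.txt): modified={a.txt, b.txt, c.txt, e.txt, f.txt, g.txt} staged={d.txt}
After op 28 (git add b.txt): modified={a.txt, c.txt, e.txt, f.txt, g.txt} staged={b.txt, d.txt}
After op 29 (modify d.txt): modified={a.txt, c.txt, d.txt, e.txt, f.txt, g.txt} staged={b.txt, d.txt}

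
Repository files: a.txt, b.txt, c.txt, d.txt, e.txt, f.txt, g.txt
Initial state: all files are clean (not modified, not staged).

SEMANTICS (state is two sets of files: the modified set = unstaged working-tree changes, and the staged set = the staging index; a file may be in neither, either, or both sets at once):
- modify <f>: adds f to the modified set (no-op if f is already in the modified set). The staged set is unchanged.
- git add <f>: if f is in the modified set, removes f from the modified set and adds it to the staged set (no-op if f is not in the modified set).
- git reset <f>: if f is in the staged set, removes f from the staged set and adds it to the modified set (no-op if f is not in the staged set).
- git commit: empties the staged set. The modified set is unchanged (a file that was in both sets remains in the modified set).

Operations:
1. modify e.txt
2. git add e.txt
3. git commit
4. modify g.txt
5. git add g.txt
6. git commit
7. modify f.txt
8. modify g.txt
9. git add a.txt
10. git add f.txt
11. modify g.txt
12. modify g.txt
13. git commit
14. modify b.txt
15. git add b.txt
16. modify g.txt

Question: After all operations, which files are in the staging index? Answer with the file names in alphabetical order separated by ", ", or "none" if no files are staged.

After op 1 (modify e.txt): modified={e.txt} staged={none}
After op 2 (git add e.txt): modified={none} staged={e.txt}
After op 3 (git commit): modified={none} staged={none}
After op 4 (modify g.txt): modified={g.txt} staged={none}
After op 5 (git add g.txt): modified={none} staged={g.txt}
After op 6 (git commit): modified={none} staged={none}
After op 7 (modify f.txt): modified={f.txt} staged={none}
After op 8 (modify g.txt): modified={f.txt, g.txt} staged={none}
After op 9 (git add a.txt): modified={f.txt, g.txt} staged={none}
After op 10 (git add f.txt): modified={g.txt} staged={f.txt}
After op 11 (modify g.txt): modified={g.txt} staged={f.txt}
After op 12 (modify g.txt): modified={g.txt} staged={f.txt}
After op 13 (git commit): modified={g.txt} staged={none}
After op 14 (modify b.txt): modified={b.txt, g.txt} staged={none}
After op 15 (git add b.txt): modified={g.txt} staged={b.txt}
After op 16 (modify g.txt): modified={g.txt} staged={b.txt}

Answer: b.txt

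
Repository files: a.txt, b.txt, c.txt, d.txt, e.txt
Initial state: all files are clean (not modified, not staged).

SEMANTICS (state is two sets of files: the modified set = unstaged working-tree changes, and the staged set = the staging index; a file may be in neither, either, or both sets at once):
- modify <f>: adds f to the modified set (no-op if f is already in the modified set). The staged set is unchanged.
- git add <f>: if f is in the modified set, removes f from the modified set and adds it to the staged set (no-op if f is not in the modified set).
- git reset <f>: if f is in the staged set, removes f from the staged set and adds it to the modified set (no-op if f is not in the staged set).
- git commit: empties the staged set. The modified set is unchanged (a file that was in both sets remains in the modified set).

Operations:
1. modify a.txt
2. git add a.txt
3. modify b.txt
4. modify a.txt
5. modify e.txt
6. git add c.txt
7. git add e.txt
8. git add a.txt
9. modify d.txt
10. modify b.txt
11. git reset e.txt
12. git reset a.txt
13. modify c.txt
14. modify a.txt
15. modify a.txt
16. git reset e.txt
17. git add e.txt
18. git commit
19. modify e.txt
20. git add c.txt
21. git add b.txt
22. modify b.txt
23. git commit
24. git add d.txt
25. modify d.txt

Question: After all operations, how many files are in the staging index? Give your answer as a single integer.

Answer: 1

Derivation:
After op 1 (modify a.txt): modified={a.txt} staged={none}
After op 2 (git add a.txt): modified={none} staged={a.txt}
After op 3 (modify b.txt): modified={b.txt} staged={a.txt}
After op 4 (modify a.txt): modified={a.txt, b.txt} staged={a.txt}
After op 5 (modify e.txt): modified={a.txt, b.txt, e.txt} staged={a.txt}
After op 6 (git add c.txt): modified={a.txt, b.txt, e.txt} staged={a.txt}
After op 7 (git add e.txt): modified={a.txt, b.txt} staged={a.txt, e.txt}
After op 8 (git add a.txt): modified={b.txt} staged={a.txt, e.txt}
After op 9 (modify d.txt): modified={b.txt, d.txt} staged={a.txt, e.txt}
After op 10 (modify b.txt): modified={b.txt, d.txt} staged={a.txt, e.txt}
After op 11 (git reset e.txt): modified={b.txt, d.txt, e.txt} staged={a.txt}
After op 12 (git reset a.txt): modified={a.txt, b.txt, d.txt, e.txt} staged={none}
After op 13 (modify c.txt): modified={a.txt, b.txt, c.txt, d.txt, e.txt} staged={none}
After op 14 (modify a.txt): modified={a.txt, b.txt, c.txt, d.txt, e.txt} staged={none}
After op 15 (modify a.txt): modified={a.txt, b.txt, c.txt, d.txt, e.txt} staged={none}
After op 16 (git reset e.txt): modified={a.txt, b.txt, c.txt, d.txt, e.txt} staged={none}
After op 17 (git add e.txt): modified={a.txt, b.txt, c.txt, d.txt} staged={e.txt}
After op 18 (git commit): modified={a.txt, b.txt, c.txt, d.txt} staged={none}
After op 19 (modify e.txt): modified={a.txt, b.txt, c.txt, d.txt, e.txt} staged={none}
After op 20 (git add c.txt): modified={a.txt, b.txt, d.txt, e.txt} staged={c.txt}
After op 21 (git add b.txt): modified={a.txt, d.txt, e.txt} staged={b.txt, c.txt}
After op 22 (modify b.txt): modified={a.txt, b.txt, d.txt, e.txt} staged={b.txt, c.txt}
After op 23 (git commit): modified={a.txt, b.txt, d.txt, e.txt} staged={none}
After op 24 (git add d.txt): modified={a.txt, b.txt, e.txt} staged={d.txt}
After op 25 (modify d.txt): modified={a.txt, b.txt, d.txt, e.txt} staged={d.txt}
Final staged set: {d.txt} -> count=1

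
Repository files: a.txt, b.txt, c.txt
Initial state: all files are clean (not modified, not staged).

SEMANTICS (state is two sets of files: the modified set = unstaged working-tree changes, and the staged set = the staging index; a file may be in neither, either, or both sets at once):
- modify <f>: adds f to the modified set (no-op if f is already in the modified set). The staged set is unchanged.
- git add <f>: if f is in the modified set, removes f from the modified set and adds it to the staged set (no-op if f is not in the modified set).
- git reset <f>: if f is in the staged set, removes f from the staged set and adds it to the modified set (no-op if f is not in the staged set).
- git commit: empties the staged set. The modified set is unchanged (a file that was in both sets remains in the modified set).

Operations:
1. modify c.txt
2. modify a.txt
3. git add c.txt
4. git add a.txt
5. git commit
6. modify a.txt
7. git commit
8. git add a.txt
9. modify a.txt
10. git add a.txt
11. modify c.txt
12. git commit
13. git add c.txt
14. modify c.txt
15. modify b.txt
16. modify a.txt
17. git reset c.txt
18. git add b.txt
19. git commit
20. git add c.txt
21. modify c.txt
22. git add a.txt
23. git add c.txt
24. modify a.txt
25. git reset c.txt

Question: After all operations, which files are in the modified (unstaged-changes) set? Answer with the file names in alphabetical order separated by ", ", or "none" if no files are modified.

After op 1 (modify c.txt): modified={c.txt} staged={none}
After op 2 (modify a.txt): modified={a.txt, c.txt} staged={none}
After op 3 (git add c.txt): modified={a.txt} staged={c.txt}
After op 4 (git add a.txt): modified={none} staged={a.txt, c.txt}
After op 5 (git commit): modified={none} staged={none}
After op 6 (modify a.txt): modified={a.txt} staged={none}
After op 7 (git commit): modified={a.txt} staged={none}
After op 8 (git add a.txt): modified={none} staged={a.txt}
After op 9 (modify a.txt): modified={a.txt} staged={a.txt}
After op 10 (git add a.txt): modified={none} staged={a.txt}
After op 11 (modify c.txt): modified={c.txt} staged={a.txt}
After op 12 (git commit): modified={c.txt} staged={none}
After op 13 (git add c.txt): modified={none} staged={c.txt}
After op 14 (modify c.txt): modified={c.txt} staged={c.txt}
After op 15 (modify b.txt): modified={b.txt, c.txt} staged={c.txt}
After op 16 (modify a.txt): modified={a.txt, b.txt, c.txt} staged={c.txt}
After op 17 (git reset c.txt): modified={a.txt, b.txt, c.txt} staged={none}
After op 18 (git add b.txt): modified={a.txt, c.txt} staged={b.txt}
After op 19 (git commit): modified={a.txt, c.txt} staged={none}
After op 20 (git add c.txt): modified={a.txt} staged={c.txt}
After op 21 (modify c.txt): modified={a.txt, c.txt} staged={c.txt}
After op 22 (git add a.txt): modified={c.txt} staged={a.txt, c.txt}
After op 23 (git add c.txt): modified={none} staged={a.txt, c.txt}
After op 24 (modify a.txt): modified={a.txt} staged={a.txt, c.txt}
After op 25 (git reset c.txt): modified={a.txt, c.txt} staged={a.txt}

Answer: a.txt, c.txt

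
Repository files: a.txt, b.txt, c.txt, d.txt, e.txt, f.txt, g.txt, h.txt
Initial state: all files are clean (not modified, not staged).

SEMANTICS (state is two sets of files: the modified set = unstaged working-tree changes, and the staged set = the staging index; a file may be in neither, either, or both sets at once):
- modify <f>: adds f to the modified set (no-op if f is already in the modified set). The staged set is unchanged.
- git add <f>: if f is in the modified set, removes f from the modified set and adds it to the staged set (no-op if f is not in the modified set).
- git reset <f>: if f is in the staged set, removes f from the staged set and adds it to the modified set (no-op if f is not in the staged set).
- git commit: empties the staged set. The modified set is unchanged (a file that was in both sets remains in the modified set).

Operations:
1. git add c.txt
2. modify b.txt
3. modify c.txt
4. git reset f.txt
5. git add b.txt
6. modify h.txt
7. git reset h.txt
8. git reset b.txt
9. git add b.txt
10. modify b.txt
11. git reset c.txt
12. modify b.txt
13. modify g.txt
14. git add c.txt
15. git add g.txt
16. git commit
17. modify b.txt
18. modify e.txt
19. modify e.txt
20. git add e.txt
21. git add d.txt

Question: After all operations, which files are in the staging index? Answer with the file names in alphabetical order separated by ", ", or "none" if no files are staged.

Answer: e.txt

Derivation:
After op 1 (git add c.txt): modified={none} staged={none}
After op 2 (modify b.txt): modified={b.txt} staged={none}
After op 3 (modify c.txt): modified={b.txt, c.txt} staged={none}
After op 4 (git reset f.txt): modified={b.txt, c.txt} staged={none}
After op 5 (git add b.txt): modified={c.txt} staged={b.txt}
After op 6 (modify h.txt): modified={c.txt, h.txt} staged={b.txt}
After op 7 (git reset h.txt): modified={c.txt, h.txt} staged={b.txt}
After op 8 (git reset b.txt): modified={b.txt, c.txt, h.txt} staged={none}
After op 9 (git add b.txt): modified={c.txt, h.txt} staged={b.txt}
After op 10 (modify b.txt): modified={b.txt, c.txt, h.txt} staged={b.txt}
After op 11 (git reset c.txt): modified={b.txt, c.txt, h.txt} staged={b.txt}
After op 12 (modify b.txt): modified={b.txt, c.txt, h.txt} staged={b.txt}
After op 13 (modify g.txt): modified={b.txt, c.txt, g.txt, h.txt} staged={b.txt}
After op 14 (git add c.txt): modified={b.txt, g.txt, h.txt} staged={b.txt, c.txt}
After op 15 (git add g.txt): modified={b.txt, h.txt} staged={b.txt, c.txt, g.txt}
After op 16 (git commit): modified={b.txt, h.txt} staged={none}
After op 17 (modify b.txt): modified={b.txt, h.txt} staged={none}
After op 18 (modify e.txt): modified={b.txt, e.txt, h.txt} staged={none}
After op 19 (modify e.txt): modified={b.txt, e.txt, h.txt} staged={none}
After op 20 (git add e.txt): modified={b.txt, h.txt} staged={e.txt}
After op 21 (git add d.txt): modified={b.txt, h.txt} staged={e.txt}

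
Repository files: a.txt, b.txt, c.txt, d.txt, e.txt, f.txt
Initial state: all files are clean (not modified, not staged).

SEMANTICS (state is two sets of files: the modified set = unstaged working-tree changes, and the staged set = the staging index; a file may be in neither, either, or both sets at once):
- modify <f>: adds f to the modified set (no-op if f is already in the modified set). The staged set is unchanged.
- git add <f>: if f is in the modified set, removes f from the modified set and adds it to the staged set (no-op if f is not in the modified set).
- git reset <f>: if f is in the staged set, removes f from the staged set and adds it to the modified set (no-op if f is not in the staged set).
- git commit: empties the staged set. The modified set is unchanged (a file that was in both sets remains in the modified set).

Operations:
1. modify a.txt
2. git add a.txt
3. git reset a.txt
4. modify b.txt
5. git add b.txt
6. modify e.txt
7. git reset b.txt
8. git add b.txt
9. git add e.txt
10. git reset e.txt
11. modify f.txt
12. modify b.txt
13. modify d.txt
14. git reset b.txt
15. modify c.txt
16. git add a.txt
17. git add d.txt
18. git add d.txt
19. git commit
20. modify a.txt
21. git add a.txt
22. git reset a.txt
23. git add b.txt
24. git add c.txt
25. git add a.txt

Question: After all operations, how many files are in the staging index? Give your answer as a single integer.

After op 1 (modify a.txt): modified={a.txt} staged={none}
After op 2 (git add a.txt): modified={none} staged={a.txt}
After op 3 (git reset a.txt): modified={a.txt} staged={none}
After op 4 (modify b.txt): modified={a.txt, b.txt} staged={none}
After op 5 (git add b.txt): modified={a.txt} staged={b.txt}
After op 6 (modify e.txt): modified={a.txt, e.txt} staged={b.txt}
After op 7 (git reset b.txt): modified={a.txt, b.txt, e.txt} staged={none}
After op 8 (git add b.txt): modified={a.txt, e.txt} staged={b.txt}
After op 9 (git add e.txt): modified={a.txt} staged={b.txt, e.txt}
After op 10 (git reset e.txt): modified={a.txt, e.txt} staged={b.txt}
After op 11 (modify f.txt): modified={a.txt, e.txt, f.txt} staged={b.txt}
After op 12 (modify b.txt): modified={a.txt, b.txt, e.txt, f.txt} staged={b.txt}
After op 13 (modify d.txt): modified={a.txt, b.txt, d.txt, e.txt, f.txt} staged={b.txt}
After op 14 (git reset b.txt): modified={a.txt, b.txt, d.txt, e.txt, f.txt} staged={none}
After op 15 (modify c.txt): modified={a.txt, b.txt, c.txt, d.txt, e.txt, f.txt} staged={none}
After op 16 (git add a.txt): modified={b.txt, c.txt, d.txt, e.txt, f.txt} staged={a.txt}
After op 17 (git add d.txt): modified={b.txt, c.txt, e.txt, f.txt} staged={a.txt, d.txt}
After op 18 (git add d.txt): modified={b.txt, c.txt, e.txt, f.txt} staged={a.txt, d.txt}
After op 19 (git commit): modified={b.txt, c.txt, e.txt, f.txt} staged={none}
After op 20 (modify a.txt): modified={a.txt, b.txt, c.txt, e.txt, f.txt} staged={none}
After op 21 (git add a.txt): modified={b.txt, c.txt, e.txt, f.txt} staged={a.txt}
After op 22 (git reset a.txt): modified={a.txt, b.txt, c.txt, e.txt, f.txt} staged={none}
After op 23 (git add b.txt): modified={a.txt, c.txt, e.txt, f.txt} staged={b.txt}
After op 24 (git add c.txt): modified={a.txt, e.txt, f.txt} staged={b.txt, c.txt}
After op 25 (git add a.txt): modified={e.txt, f.txt} staged={a.txt, b.txt, c.txt}
Final staged set: {a.txt, b.txt, c.txt} -> count=3

Answer: 3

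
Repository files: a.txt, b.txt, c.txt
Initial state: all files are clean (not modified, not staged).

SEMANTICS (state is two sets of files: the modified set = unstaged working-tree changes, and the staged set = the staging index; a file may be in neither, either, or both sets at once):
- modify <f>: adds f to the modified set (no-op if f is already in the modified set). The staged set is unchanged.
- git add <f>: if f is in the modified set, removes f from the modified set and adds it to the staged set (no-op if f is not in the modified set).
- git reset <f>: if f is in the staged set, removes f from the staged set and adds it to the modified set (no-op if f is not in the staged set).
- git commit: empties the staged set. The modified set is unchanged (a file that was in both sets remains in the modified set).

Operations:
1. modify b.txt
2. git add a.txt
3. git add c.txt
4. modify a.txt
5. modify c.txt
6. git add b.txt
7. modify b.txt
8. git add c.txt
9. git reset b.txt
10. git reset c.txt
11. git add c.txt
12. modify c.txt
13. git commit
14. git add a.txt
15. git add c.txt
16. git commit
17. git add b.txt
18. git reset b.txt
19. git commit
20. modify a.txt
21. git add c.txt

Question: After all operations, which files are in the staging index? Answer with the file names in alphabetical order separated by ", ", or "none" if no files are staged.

After op 1 (modify b.txt): modified={b.txt} staged={none}
After op 2 (git add a.txt): modified={b.txt} staged={none}
After op 3 (git add c.txt): modified={b.txt} staged={none}
After op 4 (modify a.txt): modified={a.txt, b.txt} staged={none}
After op 5 (modify c.txt): modified={a.txt, b.txt, c.txt} staged={none}
After op 6 (git add b.txt): modified={a.txt, c.txt} staged={b.txt}
After op 7 (modify b.txt): modified={a.txt, b.txt, c.txt} staged={b.txt}
After op 8 (git add c.txt): modified={a.txt, b.txt} staged={b.txt, c.txt}
After op 9 (git reset b.txt): modified={a.txt, b.txt} staged={c.txt}
After op 10 (git reset c.txt): modified={a.txt, b.txt, c.txt} staged={none}
After op 11 (git add c.txt): modified={a.txt, b.txt} staged={c.txt}
After op 12 (modify c.txt): modified={a.txt, b.txt, c.txt} staged={c.txt}
After op 13 (git commit): modified={a.txt, b.txt, c.txt} staged={none}
After op 14 (git add a.txt): modified={b.txt, c.txt} staged={a.txt}
After op 15 (git add c.txt): modified={b.txt} staged={a.txt, c.txt}
After op 16 (git commit): modified={b.txt} staged={none}
After op 17 (git add b.txt): modified={none} staged={b.txt}
After op 18 (git reset b.txt): modified={b.txt} staged={none}
After op 19 (git commit): modified={b.txt} staged={none}
After op 20 (modify a.txt): modified={a.txt, b.txt} staged={none}
After op 21 (git add c.txt): modified={a.txt, b.txt} staged={none}

Answer: none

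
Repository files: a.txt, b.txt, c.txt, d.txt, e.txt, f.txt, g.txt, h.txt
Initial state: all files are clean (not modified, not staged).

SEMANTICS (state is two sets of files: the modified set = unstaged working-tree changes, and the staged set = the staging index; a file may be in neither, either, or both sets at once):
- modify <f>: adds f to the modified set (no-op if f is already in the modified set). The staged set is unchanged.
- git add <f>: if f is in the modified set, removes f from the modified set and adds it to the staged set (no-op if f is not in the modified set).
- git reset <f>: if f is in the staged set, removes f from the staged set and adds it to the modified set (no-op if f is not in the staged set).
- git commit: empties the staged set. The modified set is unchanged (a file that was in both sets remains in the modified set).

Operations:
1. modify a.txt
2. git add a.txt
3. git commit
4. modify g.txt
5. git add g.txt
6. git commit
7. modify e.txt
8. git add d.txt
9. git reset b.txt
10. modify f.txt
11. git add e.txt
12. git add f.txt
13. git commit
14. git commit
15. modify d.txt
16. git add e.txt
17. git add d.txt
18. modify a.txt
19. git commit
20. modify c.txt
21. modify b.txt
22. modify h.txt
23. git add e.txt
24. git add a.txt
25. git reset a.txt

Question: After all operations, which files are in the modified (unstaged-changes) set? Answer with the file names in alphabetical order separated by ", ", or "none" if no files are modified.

After op 1 (modify a.txt): modified={a.txt} staged={none}
After op 2 (git add a.txt): modified={none} staged={a.txt}
After op 3 (git commit): modified={none} staged={none}
After op 4 (modify g.txt): modified={g.txt} staged={none}
After op 5 (git add g.txt): modified={none} staged={g.txt}
After op 6 (git commit): modified={none} staged={none}
After op 7 (modify e.txt): modified={e.txt} staged={none}
After op 8 (git add d.txt): modified={e.txt} staged={none}
After op 9 (git reset b.txt): modified={e.txt} staged={none}
After op 10 (modify f.txt): modified={e.txt, f.txt} staged={none}
After op 11 (git add e.txt): modified={f.txt} staged={e.txt}
After op 12 (git add f.txt): modified={none} staged={e.txt, f.txt}
After op 13 (git commit): modified={none} staged={none}
After op 14 (git commit): modified={none} staged={none}
After op 15 (modify d.txt): modified={d.txt} staged={none}
After op 16 (git add e.txt): modified={d.txt} staged={none}
After op 17 (git add d.txt): modified={none} staged={d.txt}
After op 18 (modify a.txt): modified={a.txt} staged={d.txt}
After op 19 (git commit): modified={a.txt} staged={none}
After op 20 (modify c.txt): modified={a.txt, c.txt} staged={none}
After op 21 (modify b.txt): modified={a.txt, b.txt, c.txt} staged={none}
After op 22 (modify h.txt): modified={a.txt, b.txt, c.txt, h.txt} staged={none}
After op 23 (git add e.txt): modified={a.txt, b.txt, c.txt, h.txt} staged={none}
After op 24 (git add a.txt): modified={b.txt, c.txt, h.txt} staged={a.txt}
After op 25 (git reset a.txt): modified={a.txt, b.txt, c.txt, h.txt} staged={none}

Answer: a.txt, b.txt, c.txt, h.txt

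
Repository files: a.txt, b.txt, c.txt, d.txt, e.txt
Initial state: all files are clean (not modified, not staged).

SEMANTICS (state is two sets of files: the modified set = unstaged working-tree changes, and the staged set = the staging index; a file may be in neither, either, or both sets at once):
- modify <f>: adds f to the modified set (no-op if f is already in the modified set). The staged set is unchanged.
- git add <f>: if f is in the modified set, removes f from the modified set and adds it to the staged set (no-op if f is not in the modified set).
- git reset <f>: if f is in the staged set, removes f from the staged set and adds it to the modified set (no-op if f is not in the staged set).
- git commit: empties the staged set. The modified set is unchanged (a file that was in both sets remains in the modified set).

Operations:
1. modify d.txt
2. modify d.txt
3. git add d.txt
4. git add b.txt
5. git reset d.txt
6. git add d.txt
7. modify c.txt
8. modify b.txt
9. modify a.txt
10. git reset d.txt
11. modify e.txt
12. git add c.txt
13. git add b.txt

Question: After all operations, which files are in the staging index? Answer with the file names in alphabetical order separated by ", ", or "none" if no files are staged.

Answer: b.txt, c.txt

Derivation:
After op 1 (modify d.txt): modified={d.txt} staged={none}
After op 2 (modify d.txt): modified={d.txt} staged={none}
After op 3 (git add d.txt): modified={none} staged={d.txt}
After op 4 (git add b.txt): modified={none} staged={d.txt}
After op 5 (git reset d.txt): modified={d.txt} staged={none}
After op 6 (git add d.txt): modified={none} staged={d.txt}
After op 7 (modify c.txt): modified={c.txt} staged={d.txt}
After op 8 (modify b.txt): modified={b.txt, c.txt} staged={d.txt}
After op 9 (modify a.txt): modified={a.txt, b.txt, c.txt} staged={d.txt}
After op 10 (git reset d.txt): modified={a.txt, b.txt, c.txt, d.txt} staged={none}
After op 11 (modify e.txt): modified={a.txt, b.txt, c.txt, d.txt, e.txt} staged={none}
After op 12 (git add c.txt): modified={a.txt, b.txt, d.txt, e.txt} staged={c.txt}
After op 13 (git add b.txt): modified={a.txt, d.txt, e.txt} staged={b.txt, c.txt}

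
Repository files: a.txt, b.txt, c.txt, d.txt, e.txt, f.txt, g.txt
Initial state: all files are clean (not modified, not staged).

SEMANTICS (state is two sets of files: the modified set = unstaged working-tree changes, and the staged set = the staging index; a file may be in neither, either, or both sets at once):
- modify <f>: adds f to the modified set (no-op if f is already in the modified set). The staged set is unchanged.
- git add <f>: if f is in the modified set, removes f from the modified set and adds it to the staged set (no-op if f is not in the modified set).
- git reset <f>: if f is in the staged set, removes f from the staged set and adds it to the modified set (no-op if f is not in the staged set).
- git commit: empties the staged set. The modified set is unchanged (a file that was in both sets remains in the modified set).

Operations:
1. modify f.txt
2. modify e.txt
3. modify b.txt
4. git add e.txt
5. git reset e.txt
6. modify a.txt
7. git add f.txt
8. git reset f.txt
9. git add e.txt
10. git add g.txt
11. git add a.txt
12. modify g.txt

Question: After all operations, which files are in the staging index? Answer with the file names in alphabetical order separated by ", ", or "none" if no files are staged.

Answer: a.txt, e.txt

Derivation:
After op 1 (modify f.txt): modified={f.txt} staged={none}
After op 2 (modify e.txt): modified={e.txt, f.txt} staged={none}
After op 3 (modify b.txt): modified={b.txt, e.txt, f.txt} staged={none}
After op 4 (git add e.txt): modified={b.txt, f.txt} staged={e.txt}
After op 5 (git reset e.txt): modified={b.txt, e.txt, f.txt} staged={none}
After op 6 (modify a.txt): modified={a.txt, b.txt, e.txt, f.txt} staged={none}
After op 7 (git add f.txt): modified={a.txt, b.txt, e.txt} staged={f.txt}
After op 8 (git reset f.txt): modified={a.txt, b.txt, e.txt, f.txt} staged={none}
After op 9 (git add e.txt): modified={a.txt, b.txt, f.txt} staged={e.txt}
After op 10 (git add g.txt): modified={a.txt, b.txt, f.txt} staged={e.txt}
After op 11 (git add a.txt): modified={b.txt, f.txt} staged={a.txt, e.txt}
After op 12 (modify g.txt): modified={b.txt, f.txt, g.txt} staged={a.txt, e.txt}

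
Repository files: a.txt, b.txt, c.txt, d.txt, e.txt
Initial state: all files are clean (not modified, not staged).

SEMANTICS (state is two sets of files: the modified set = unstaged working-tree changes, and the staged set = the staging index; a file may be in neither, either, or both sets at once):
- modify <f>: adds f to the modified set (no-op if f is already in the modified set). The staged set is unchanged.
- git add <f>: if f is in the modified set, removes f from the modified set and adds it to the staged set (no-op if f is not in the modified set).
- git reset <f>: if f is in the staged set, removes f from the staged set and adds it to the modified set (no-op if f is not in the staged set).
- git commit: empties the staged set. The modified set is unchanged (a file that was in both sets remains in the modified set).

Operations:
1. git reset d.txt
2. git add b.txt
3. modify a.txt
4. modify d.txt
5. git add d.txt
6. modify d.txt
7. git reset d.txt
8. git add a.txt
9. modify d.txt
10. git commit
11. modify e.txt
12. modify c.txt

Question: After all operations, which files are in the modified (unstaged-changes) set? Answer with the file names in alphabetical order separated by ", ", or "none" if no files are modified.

Answer: c.txt, d.txt, e.txt

Derivation:
After op 1 (git reset d.txt): modified={none} staged={none}
After op 2 (git add b.txt): modified={none} staged={none}
After op 3 (modify a.txt): modified={a.txt} staged={none}
After op 4 (modify d.txt): modified={a.txt, d.txt} staged={none}
After op 5 (git add d.txt): modified={a.txt} staged={d.txt}
After op 6 (modify d.txt): modified={a.txt, d.txt} staged={d.txt}
After op 7 (git reset d.txt): modified={a.txt, d.txt} staged={none}
After op 8 (git add a.txt): modified={d.txt} staged={a.txt}
After op 9 (modify d.txt): modified={d.txt} staged={a.txt}
After op 10 (git commit): modified={d.txt} staged={none}
After op 11 (modify e.txt): modified={d.txt, e.txt} staged={none}
After op 12 (modify c.txt): modified={c.txt, d.txt, e.txt} staged={none}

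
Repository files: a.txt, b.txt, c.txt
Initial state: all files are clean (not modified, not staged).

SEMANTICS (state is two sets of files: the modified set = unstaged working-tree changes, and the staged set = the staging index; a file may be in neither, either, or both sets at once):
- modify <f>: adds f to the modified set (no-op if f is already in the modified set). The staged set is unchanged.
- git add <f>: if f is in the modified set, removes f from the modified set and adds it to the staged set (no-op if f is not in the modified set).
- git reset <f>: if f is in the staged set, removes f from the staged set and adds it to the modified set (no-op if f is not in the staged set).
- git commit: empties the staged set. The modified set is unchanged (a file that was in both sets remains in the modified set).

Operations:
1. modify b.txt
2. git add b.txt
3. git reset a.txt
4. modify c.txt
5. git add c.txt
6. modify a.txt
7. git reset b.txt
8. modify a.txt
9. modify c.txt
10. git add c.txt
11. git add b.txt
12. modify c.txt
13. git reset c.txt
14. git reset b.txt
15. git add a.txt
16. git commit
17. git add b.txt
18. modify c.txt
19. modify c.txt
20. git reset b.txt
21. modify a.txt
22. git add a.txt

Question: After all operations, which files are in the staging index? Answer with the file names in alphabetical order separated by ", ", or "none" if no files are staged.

Answer: a.txt

Derivation:
After op 1 (modify b.txt): modified={b.txt} staged={none}
After op 2 (git add b.txt): modified={none} staged={b.txt}
After op 3 (git reset a.txt): modified={none} staged={b.txt}
After op 4 (modify c.txt): modified={c.txt} staged={b.txt}
After op 5 (git add c.txt): modified={none} staged={b.txt, c.txt}
After op 6 (modify a.txt): modified={a.txt} staged={b.txt, c.txt}
After op 7 (git reset b.txt): modified={a.txt, b.txt} staged={c.txt}
After op 8 (modify a.txt): modified={a.txt, b.txt} staged={c.txt}
After op 9 (modify c.txt): modified={a.txt, b.txt, c.txt} staged={c.txt}
After op 10 (git add c.txt): modified={a.txt, b.txt} staged={c.txt}
After op 11 (git add b.txt): modified={a.txt} staged={b.txt, c.txt}
After op 12 (modify c.txt): modified={a.txt, c.txt} staged={b.txt, c.txt}
After op 13 (git reset c.txt): modified={a.txt, c.txt} staged={b.txt}
After op 14 (git reset b.txt): modified={a.txt, b.txt, c.txt} staged={none}
After op 15 (git add a.txt): modified={b.txt, c.txt} staged={a.txt}
After op 16 (git commit): modified={b.txt, c.txt} staged={none}
After op 17 (git add b.txt): modified={c.txt} staged={b.txt}
After op 18 (modify c.txt): modified={c.txt} staged={b.txt}
After op 19 (modify c.txt): modified={c.txt} staged={b.txt}
After op 20 (git reset b.txt): modified={b.txt, c.txt} staged={none}
After op 21 (modify a.txt): modified={a.txt, b.txt, c.txt} staged={none}
After op 22 (git add a.txt): modified={b.txt, c.txt} staged={a.txt}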